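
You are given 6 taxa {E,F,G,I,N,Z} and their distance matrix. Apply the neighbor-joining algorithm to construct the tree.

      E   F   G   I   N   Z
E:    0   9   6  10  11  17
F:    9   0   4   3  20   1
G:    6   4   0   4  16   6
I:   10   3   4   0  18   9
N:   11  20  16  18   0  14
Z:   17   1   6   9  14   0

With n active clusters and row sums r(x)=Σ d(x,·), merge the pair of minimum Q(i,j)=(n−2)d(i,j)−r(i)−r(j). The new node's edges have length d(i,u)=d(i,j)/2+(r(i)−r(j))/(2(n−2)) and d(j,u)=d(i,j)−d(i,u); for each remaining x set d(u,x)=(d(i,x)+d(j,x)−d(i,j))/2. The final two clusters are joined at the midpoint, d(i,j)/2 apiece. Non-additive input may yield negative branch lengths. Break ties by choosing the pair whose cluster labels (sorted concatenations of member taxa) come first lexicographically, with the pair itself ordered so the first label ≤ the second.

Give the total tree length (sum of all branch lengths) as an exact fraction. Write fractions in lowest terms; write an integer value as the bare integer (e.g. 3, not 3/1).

24

iteration 1: select E,N (d=11, Q=-88); attach at lengths (9/4, 35/4); label the merged cluster EN
  updated: d(EN,F)=9, d(EN,G)=11/2, d(EN,I)=17/2, d(EN,Z)=10
iteration 2: select F,Z (d=1, Q=-40); attach at lengths (-1, 2); label the merged cluster FZ
  updated: d(EN,FZ)=9, d(FZ,G)=9/2, d(FZ,I)=11/2
iteration 3: select EN,G (d=11/2, Q=-26); attach at lengths (5, 1/2); label the merged cluster EGN
  updated: d(EGN,FZ)=4, d(EGN,I)=7/2
iteration 4: select EGN,FZ (d=4, Q=-13); attach at lengths (1, 3); label the merged cluster EFGNZ
  updated: d(EFGNZ,I)=5/2
iteration 5: select EFGNZ,I (d=5/2); attach at lengths (5/4, 5/4); label the merged cluster EFGINZ
final tree: ((((E:9/4,N:35/4):5,G:1/2):1,(F:-1,Z:2):3):5/4,I:5/4)
total length: 24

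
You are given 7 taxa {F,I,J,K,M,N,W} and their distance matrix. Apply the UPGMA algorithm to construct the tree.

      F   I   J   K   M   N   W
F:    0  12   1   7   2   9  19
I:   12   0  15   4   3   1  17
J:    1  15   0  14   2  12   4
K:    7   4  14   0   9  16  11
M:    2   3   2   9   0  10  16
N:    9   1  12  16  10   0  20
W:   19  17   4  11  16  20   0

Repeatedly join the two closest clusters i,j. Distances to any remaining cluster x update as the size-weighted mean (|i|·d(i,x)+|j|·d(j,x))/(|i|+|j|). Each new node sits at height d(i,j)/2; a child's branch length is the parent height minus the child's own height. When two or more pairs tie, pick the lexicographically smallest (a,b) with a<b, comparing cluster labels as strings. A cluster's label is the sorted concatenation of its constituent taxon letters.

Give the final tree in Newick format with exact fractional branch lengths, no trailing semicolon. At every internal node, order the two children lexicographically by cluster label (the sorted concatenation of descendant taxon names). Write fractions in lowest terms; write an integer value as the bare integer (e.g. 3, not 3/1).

(((((F:1/2,J:1/2):1/2,M:1):4,K:5):1/16,(I:1/2,N:1/2):73/16):35/16,W:29/4)

1. join F+J (d=1) ⇒ FJ; edges |F|=1/2, |J|=1/2
  updated: d(FJ,I)=27/2, d(FJ,K)=21/2, d(FJ,M)=2, d(FJ,N)=21/2, d(FJ,W)=23/2
2. join I+N (d=1) ⇒ IN; edges |I|=1/2, |N|=1/2
  updated: d(FJ,IN)=12, d(IN,K)=10, d(IN,M)=13/2, d(IN,W)=37/2
3. join FJ+M (d=2) ⇒ FJM; edges |FJ|=1/2, |M|=1
  updated: d(FJM,IN)=61/6, d(FJM,K)=10, d(FJM,W)=13
4. join FJM+K (d=10) ⇒ FJKM; edges |FJM|=4, |K|=5
  updated: d(FJKM,IN)=81/8, d(FJKM,W)=25/2
5. join FJKM+IN (d=81/8) ⇒ FIJKMN; edges |FJKM|=1/16, |IN|=73/16
  updated: d(FIJKMN,W)=29/2
6. join FIJKMN+W (d=29/2) ⇒ FIJKMNW; edges |FIJKMN|=35/16, |W|=29/4
final tree: (((((F:1/2,J:1/2):1/2,M:1):4,K:5):1/16,(I:1/2,N:1/2):73/16):35/16,W:29/4)
total length: 425/16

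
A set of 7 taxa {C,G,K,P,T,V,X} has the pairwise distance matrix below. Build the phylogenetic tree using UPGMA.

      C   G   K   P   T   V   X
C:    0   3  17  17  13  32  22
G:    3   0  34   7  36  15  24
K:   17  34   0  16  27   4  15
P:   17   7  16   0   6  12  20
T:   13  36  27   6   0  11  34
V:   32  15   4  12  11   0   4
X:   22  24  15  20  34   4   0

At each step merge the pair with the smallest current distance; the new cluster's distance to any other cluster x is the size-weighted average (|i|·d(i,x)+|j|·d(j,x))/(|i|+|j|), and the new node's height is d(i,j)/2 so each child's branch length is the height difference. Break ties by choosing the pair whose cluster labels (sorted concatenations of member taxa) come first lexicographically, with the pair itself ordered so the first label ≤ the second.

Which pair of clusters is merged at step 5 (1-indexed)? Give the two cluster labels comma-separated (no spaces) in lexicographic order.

1. join C+G (d=3) ⇒ CG; edges |C|=3/2, |G|=3/2
  updated: d(CG,K)=51/2, d(CG,P)=12, d(CG,T)=49/2, d(CG,V)=47/2, d(CG,X)=23
2. join K+V (d=4) ⇒ KV; edges |K|=2, |V|=2
  updated: d(CG,KV)=49/2, d(KV,P)=14, d(KV,T)=19, d(KV,X)=19/2
3. join P+T (d=6) ⇒ PT; edges |P|=3, |T|=3
  updated: d(CG,PT)=73/4, d(KV,PT)=33/2, d(PT,X)=27
4. join KV+X (d=19/2) ⇒ KVX; edges |KV|=11/4, |X|=19/4
  updated: d(CG,KVX)=24, d(KVX,PT)=20
5. join CG+PT (d=73/4) ⇒ CGPT; edges |CG|=61/8, |PT|=49/8
  updated: d(CGPT,KVX)=22
6. join CGPT+KVX (d=22) ⇒ CGKPTVX; edges |CGPT|=15/8, |KVX|=25/4
final tree: (((C:3/2,G:3/2):61/8,(P:3,T:3):49/8):15/8,((K:2,V:2):11/4,X:19/4):25/4)
total length: 339/8

CG,PT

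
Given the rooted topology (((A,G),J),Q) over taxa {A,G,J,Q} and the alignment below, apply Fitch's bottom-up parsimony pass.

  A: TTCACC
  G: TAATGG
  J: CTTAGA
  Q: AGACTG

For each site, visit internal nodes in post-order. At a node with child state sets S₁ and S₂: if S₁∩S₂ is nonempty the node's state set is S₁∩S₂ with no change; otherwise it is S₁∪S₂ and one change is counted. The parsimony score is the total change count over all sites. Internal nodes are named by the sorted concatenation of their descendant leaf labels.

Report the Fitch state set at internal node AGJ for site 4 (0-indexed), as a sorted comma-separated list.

site 0, node AG: A={T} ∩ G={T} → {T} (+0)
site 0, node AGJ: AG={T} ∪ J={C} → {C,T} (+1)
site 0, node AGJQ: AGJ={C,T} ∪ Q={A} → {A,C,T} (+1)
site 1, node AG: A={T} ∪ G={A} → {A,T} (+1)
site 1, node AGJ: AG={A,T} ∩ J={T} → {T} (+0)
site 1, node AGJQ: AGJ={T} ∪ Q={G} → {G,T} (+1)
site 2, node AG: A={C} ∪ G={A} → {A,C} (+1)
site 2, node AGJ: AG={A,C} ∪ J={T} → {A,C,T} (+1)
site 2, node AGJQ: AGJ={A,C,T} ∩ Q={A} → {A} (+0)
site 3, node AG: A={A} ∪ G={T} → {A,T} (+1)
site 3, node AGJ: AG={A,T} ∩ J={A} → {A} (+0)
site 3, node AGJQ: AGJ={A} ∪ Q={C} → {A,C} (+1)
site 4, node AG: A={C} ∪ G={G} → {C,G} (+1)
site 4, node AGJ: AG={C,G} ∩ J={G} → {G} (+0)
site 4, node AGJQ: AGJ={G} ∪ Q={T} → {G,T} (+1)
site 5, node AG: A={C} ∪ G={G} → {C,G} (+1)
site 5, node AGJ: AG={C,G} ∪ J={A} → {A,C,G} (+1)
site 5, node AGJQ: AGJ={A,C,G} ∩ Q={G} → {G} (+0)
per-site changes: [2, 2, 2, 2, 2, 2]; total = 12

G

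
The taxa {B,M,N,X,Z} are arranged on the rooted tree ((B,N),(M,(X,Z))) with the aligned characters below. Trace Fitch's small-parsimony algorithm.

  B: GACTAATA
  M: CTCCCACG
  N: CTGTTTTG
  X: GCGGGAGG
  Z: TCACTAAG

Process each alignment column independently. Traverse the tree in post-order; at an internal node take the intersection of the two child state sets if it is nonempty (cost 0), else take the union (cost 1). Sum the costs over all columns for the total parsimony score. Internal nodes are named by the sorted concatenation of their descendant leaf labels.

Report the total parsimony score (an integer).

18

[col 0] BN: children B:{G}, N:{C} ∪→ {C,G}; cost 1
[col 0] XZ: children X:{G}, Z:{T} ∪→ {G,T}; cost 1
[col 0] MXZ: children M:{C}, XZ:{G,T} ∪→ {C,G,T}; cost 1
[col 0] BMNXZ: children BN:{C,G}, MXZ:{C,G,T} ∩→ {C,G}; cost 0
[col 1] BN: children B:{A}, N:{T} ∪→ {A,T}; cost 1
[col 1] XZ: children X:{C}, Z:{C} ∩→ {C}; cost 0
[col 1] MXZ: children M:{T}, XZ:{C} ∪→ {C,T}; cost 1
[col 1] BMNXZ: children BN:{A,T}, MXZ:{C,T} ∩→ {T}; cost 0
[col 2] BN: children B:{C}, N:{G} ∪→ {C,G}; cost 1
[col 2] XZ: children X:{G}, Z:{A} ∪→ {A,G}; cost 1
[col 2] MXZ: children M:{C}, XZ:{A,G} ∪→ {A,C,G}; cost 1
[col 2] BMNXZ: children BN:{C,G}, MXZ:{A,C,G} ∩→ {C,G}; cost 0
[col 3] BN: children B:{T}, N:{T} ∩→ {T}; cost 0
[col 3] XZ: children X:{G}, Z:{C} ∪→ {C,G}; cost 1
[col 3] MXZ: children M:{C}, XZ:{C,G} ∩→ {C}; cost 0
[col 3] BMNXZ: children BN:{T}, MXZ:{C} ∪→ {C,T}; cost 1
[col 4] BN: children B:{A}, N:{T} ∪→ {A,T}; cost 1
[col 4] XZ: children X:{G}, Z:{T} ∪→ {G,T}; cost 1
[col 4] MXZ: children M:{C}, XZ:{G,T} ∪→ {C,G,T}; cost 1
[col 4] BMNXZ: children BN:{A,T}, MXZ:{C,G,T} ∩→ {T}; cost 0
[col 5] BN: children B:{A}, N:{T} ∪→ {A,T}; cost 1
[col 5] XZ: children X:{A}, Z:{A} ∩→ {A}; cost 0
[col 5] MXZ: children M:{A}, XZ:{A} ∩→ {A}; cost 0
[col 5] BMNXZ: children BN:{A,T}, MXZ:{A} ∩→ {A}; cost 0
[col 6] BN: children B:{T}, N:{T} ∩→ {T}; cost 0
[col 6] XZ: children X:{G}, Z:{A} ∪→ {A,G}; cost 1
[col 6] MXZ: children M:{C}, XZ:{A,G} ∪→ {A,C,G}; cost 1
[col 6] BMNXZ: children BN:{T}, MXZ:{A,C,G} ∪→ {A,C,G,T}; cost 1
[col 7] BN: children B:{A}, N:{G} ∪→ {A,G}; cost 1
[col 7] XZ: children X:{G}, Z:{G} ∩→ {G}; cost 0
[col 7] MXZ: children M:{G}, XZ:{G} ∩→ {G}; cost 0
[col 7] BMNXZ: children BN:{A,G}, MXZ:{G} ∩→ {G}; cost 0
per-site changes: [3, 2, 3, 2, 3, 1, 3, 1]; total = 18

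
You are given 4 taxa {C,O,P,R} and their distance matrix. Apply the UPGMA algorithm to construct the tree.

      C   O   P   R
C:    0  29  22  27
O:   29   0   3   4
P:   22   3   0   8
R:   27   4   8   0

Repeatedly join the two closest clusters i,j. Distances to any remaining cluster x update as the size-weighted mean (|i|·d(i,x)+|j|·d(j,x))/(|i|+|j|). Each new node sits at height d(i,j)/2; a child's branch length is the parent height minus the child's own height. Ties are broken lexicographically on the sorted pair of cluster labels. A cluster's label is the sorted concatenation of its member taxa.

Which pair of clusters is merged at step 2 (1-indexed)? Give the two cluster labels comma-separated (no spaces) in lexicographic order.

step 1: merge (O,P) at d=3; branch lengths O→3/2, P→3/2; new cluster OP
  updated: d(C,OP)=51/2, d(OP,R)=6
step 2: merge (OP,R) at d=6; branch lengths OP→3/2, R→3; new cluster OPR
  updated: d(C,OPR)=26
step 3: merge (C,OPR) at d=26; branch lengths C→13, OPR→10; new cluster COPR
final tree: (C:13,((O:3/2,P:3/2):3/2,R:3):10)
total length: 61/2

OP,R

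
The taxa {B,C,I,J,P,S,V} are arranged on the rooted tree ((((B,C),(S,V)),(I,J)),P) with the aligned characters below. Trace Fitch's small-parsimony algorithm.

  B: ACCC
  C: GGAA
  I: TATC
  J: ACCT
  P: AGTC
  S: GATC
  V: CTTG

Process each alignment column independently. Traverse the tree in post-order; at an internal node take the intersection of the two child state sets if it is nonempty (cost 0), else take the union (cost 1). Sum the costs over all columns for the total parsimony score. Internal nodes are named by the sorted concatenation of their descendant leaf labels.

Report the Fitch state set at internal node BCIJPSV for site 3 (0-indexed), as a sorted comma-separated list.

BC@0: {A} ∪ {G} = {A,G} (union, +1)
SV@0: {G} ∪ {C} = {C,G} (union, +1)
BCSV@0: {A,G} ∩ {C,G} = {G} (intersection, +0)
IJ@0: {T} ∪ {A} = {A,T} (union, +1)
BCIJSV@0: {G} ∪ {A,T} = {A,G,T} (union, +1)
BCIJPSV@0: {A,G,T} ∩ {A} = {A} (intersection, +0)
BC@1: {C} ∪ {G} = {C,G} (union, +1)
SV@1: {A} ∪ {T} = {A,T} (union, +1)
BCSV@1: {C,G} ∪ {A,T} = {A,C,G,T} (union, +1)
IJ@1: {A} ∪ {C} = {A,C} (union, +1)
BCIJSV@1: {A,C,G,T} ∩ {A,C} = {A,C} (intersection, +0)
BCIJPSV@1: {A,C} ∪ {G} = {A,C,G} (union, +1)
BC@2: {C} ∪ {A} = {A,C} (union, +1)
SV@2: {T} ∩ {T} = {T} (intersection, +0)
BCSV@2: {A,C} ∪ {T} = {A,C,T} (union, +1)
IJ@2: {T} ∪ {C} = {C,T} (union, +1)
BCIJSV@2: {A,C,T} ∩ {C,T} = {C,T} (intersection, +0)
BCIJPSV@2: {C,T} ∩ {T} = {T} (intersection, +0)
BC@3: {C} ∪ {A} = {A,C} (union, +1)
SV@3: {C} ∪ {G} = {C,G} (union, +1)
BCSV@3: {A,C} ∩ {C,G} = {C} (intersection, +0)
IJ@3: {C} ∪ {T} = {C,T} (union, +1)
BCIJSV@3: {C} ∩ {C,T} = {C} (intersection, +0)
BCIJPSV@3: {C} ∩ {C} = {C} (intersection, +0)
per-site changes: [4, 5, 3, 3]; total = 15

C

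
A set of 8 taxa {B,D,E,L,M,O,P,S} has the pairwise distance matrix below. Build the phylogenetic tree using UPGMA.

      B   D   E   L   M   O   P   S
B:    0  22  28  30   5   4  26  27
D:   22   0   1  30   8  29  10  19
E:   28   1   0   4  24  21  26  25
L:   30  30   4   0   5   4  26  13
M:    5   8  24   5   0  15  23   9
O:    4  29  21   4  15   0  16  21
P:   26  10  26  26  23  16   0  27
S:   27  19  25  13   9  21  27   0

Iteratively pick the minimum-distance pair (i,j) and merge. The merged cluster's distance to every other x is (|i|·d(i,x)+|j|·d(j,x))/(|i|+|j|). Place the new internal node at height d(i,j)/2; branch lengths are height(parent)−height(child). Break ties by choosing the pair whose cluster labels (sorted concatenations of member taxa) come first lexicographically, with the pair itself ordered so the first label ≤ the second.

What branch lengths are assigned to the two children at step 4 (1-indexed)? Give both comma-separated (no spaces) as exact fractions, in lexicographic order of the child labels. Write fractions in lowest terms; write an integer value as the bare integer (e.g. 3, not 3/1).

1. join D+E (d=1) ⇒ DE; edges |D|=1/2, |E|=1/2
  updated: d(B,DE)=25, d(DE,L)=17, d(DE,M)=16, d(DE,O)=25, d(DE,P)=18, d(DE,S)=22
2. join B+O (d=4) ⇒ BO; edges |B|=2, |O|=2
  updated: d(BO,DE)=25, d(BO,L)=17, d(BO,M)=10, d(BO,P)=21, d(BO,S)=24
3. join L+M (d=5) ⇒ LM; edges |L|=5/2, |M|=5/2
  updated: d(BO,LM)=27/2, d(DE,LM)=33/2, d(LM,P)=49/2, d(LM,S)=11
4. join LM+S (d=11) ⇒ LMS; edges |LM|=3, |S|=11/2
  updated: d(BO,LMS)=17, d(DE,LMS)=55/3, d(LMS,P)=76/3
5. join BO+LMS (d=17) ⇒ BLMOS; edges |BO|=13/2, |LMS|=3
  updated: d(BLMOS,DE)=21, d(BLMOS,P)=118/5
6. join DE+P (d=18) ⇒ DEP; edges |DE|=17/2, |P|=9
  updated: d(BLMOS,DEP)=328/15
7. join BLMOS+DEP (d=328/15) ⇒ BDELMOPS; edges |BLMOS|=73/30, |DEP|=29/15
final tree: (((B:2,O:2):13/2,((L:5/2,M:5/2):3,S:11/2):3):73/30,((D:1/2,E:1/2):17/2,P:9):29/15)
total length: 748/15

3,11/2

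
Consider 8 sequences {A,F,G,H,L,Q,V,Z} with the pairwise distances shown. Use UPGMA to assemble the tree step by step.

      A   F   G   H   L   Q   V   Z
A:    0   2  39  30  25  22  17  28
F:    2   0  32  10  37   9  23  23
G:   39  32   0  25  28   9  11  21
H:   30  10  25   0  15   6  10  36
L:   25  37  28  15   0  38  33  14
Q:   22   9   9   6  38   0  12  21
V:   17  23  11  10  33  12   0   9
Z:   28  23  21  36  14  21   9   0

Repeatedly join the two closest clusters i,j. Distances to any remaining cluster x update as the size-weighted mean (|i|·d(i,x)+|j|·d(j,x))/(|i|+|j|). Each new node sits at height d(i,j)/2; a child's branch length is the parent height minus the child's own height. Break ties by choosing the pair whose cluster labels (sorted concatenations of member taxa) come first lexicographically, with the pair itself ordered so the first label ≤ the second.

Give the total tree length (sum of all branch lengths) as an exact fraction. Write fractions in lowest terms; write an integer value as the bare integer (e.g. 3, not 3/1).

step 1: merge (A,F) at d=2; branch lengths A→1, F→1; new cluster AF
  updated: d(AF,G)=71/2, d(AF,H)=20, d(AF,L)=31, d(AF,Q)=31/2, d(AF,V)=20, d(AF,Z)=51/2
step 2: merge (H,Q) at d=6; branch lengths H→3, Q→3; new cluster HQ
  updated: d(AF,HQ)=71/4, d(G,HQ)=17, d(HQ,L)=53/2, d(HQ,V)=11, d(HQ,Z)=57/2
step 3: merge (V,Z) at d=9; branch lengths V→9/2, Z→9/2; new cluster VZ
  updated: d(AF,VZ)=91/4, d(G,VZ)=16, d(HQ,VZ)=79/4, d(L,VZ)=47/2
step 4: merge (G,VZ) at d=16; branch lengths G→8, VZ→7/2; new cluster GVZ
  updated: d(AF,GVZ)=27, d(GVZ,HQ)=113/6, d(GVZ,L)=25
step 5: merge (AF,HQ) at d=71/4; branch lengths AF→63/8, HQ→47/8; new cluster AFHQ
  updated: d(AFHQ,GVZ)=275/12, d(AFHQ,L)=115/4
step 6: merge (AFHQ,GVZ) at d=275/12; branch lengths AFHQ→31/12, GVZ→83/24; new cluster AFGHQVZ
  updated: d(AFGHQVZ,L)=190/7
step 7: merge (AFGHQVZ,L) at d=190/7; branch lengths AFGHQVZ→355/168, L→95/7; new cluster AFGHLQVZ
final tree: ((((A:1,F:1):63/8,(H:3,Q:3):47/8):31/12,(G:8,(V:9/2,Z:9/2):7/2):83/24):355/168,L:95/7)
total length: 2687/42

2687/42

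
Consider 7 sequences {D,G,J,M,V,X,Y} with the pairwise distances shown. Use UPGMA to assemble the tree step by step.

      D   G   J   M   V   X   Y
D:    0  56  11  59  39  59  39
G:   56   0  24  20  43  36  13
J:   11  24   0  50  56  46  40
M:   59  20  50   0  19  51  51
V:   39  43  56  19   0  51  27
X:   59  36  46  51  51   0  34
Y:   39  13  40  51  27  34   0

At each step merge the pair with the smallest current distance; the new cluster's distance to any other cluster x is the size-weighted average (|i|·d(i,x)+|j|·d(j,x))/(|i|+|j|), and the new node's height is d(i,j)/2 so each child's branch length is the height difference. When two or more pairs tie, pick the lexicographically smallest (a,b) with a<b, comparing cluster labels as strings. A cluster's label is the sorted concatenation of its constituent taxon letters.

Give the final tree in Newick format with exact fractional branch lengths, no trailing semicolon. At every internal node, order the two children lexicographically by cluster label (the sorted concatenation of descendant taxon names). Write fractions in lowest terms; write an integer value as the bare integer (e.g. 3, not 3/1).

iteration 1: select D,J (d=11); attach at lengths (11/2, 11/2); label the merged cluster DJ
  updated: d(DJ,G)=40, d(DJ,M)=109/2, d(DJ,V)=95/2, d(DJ,X)=105/2, d(DJ,Y)=79/2
iteration 2: select G,Y (d=13); attach at lengths (13/2, 13/2); label the merged cluster GY
  updated: d(DJ,GY)=159/4, d(GY,M)=71/2, d(GY,V)=35, d(GY,X)=35
iteration 3: select M,V (d=19); attach at lengths (19/2, 19/2); label the merged cluster MV
  updated: d(DJ,MV)=51, d(GY,MV)=141/4, d(MV,X)=51
iteration 4: select GY,X (d=35); attach at lengths (11, 35/2); label the merged cluster GXY
  updated: d(DJ,GXY)=44, d(GXY,MV)=81/2
iteration 5: select GXY,MV (d=81/2); attach at lengths (11/4, 43/4); label the merged cluster GMVXY
  updated: d(DJ,GMVXY)=234/5
iteration 6: select DJ,GMVXY (d=234/5); attach at lengths (179/10, 63/20); label the merged cluster DGJMVXY
final tree: ((D:11/2,J:11/2):179/10,(((G:13/2,Y:13/2):11,X:35/2):11/4,(M:19/2,V:19/2):43/4):63/20)
total length: 2121/20

((D:11/2,J:11/2):179/10,(((G:13/2,Y:13/2):11,X:35/2):11/4,(M:19/2,V:19/2):43/4):63/20)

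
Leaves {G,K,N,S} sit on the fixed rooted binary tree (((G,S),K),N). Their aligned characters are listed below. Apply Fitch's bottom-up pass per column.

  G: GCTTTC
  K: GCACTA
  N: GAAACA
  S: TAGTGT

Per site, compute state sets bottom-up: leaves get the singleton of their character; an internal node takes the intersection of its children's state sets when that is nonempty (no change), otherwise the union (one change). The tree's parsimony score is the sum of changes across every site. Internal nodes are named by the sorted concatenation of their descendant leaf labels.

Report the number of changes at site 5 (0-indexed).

2

[col 0] GS: children G:{G}, S:{T} ∪→ {G,T}; cost 1
[col 0] GKS: children GS:{G,T}, K:{G} ∩→ {G}; cost 0
[col 0] GKNS: children GKS:{G}, N:{G} ∩→ {G}; cost 0
[col 1] GS: children G:{C}, S:{A} ∪→ {A,C}; cost 1
[col 1] GKS: children GS:{A,C}, K:{C} ∩→ {C}; cost 0
[col 1] GKNS: children GKS:{C}, N:{A} ∪→ {A,C}; cost 1
[col 2] GS: children G:{T}, S:{G} ∪→ {G,T}; cost 1
[col 2] GKS: children GS:{G,T}, K:{A} ∪→ {A,G,T}; cost 1
[col 2] GKNS: children GKS:{A,G,T}, N:{A} ∩→ {A}; cost 0
[col 3] GS: children G:{T}, S:{T} ∩→ {T}; cost 0
[col 3] GKS: children GS:{T}, K:{C} ∪→ {C,T}; cost 1
[col 3] GKNS: children GKS:{C,T}, N:{A} ∪→ {A,C,T}; cost 1
[col 4] GS: children G:{T}, S:{G} ∪→ {G,T}; cost 1
[col 4] GKS: children GS:{G,T}, K:{T} ∩→ {T}; cost 0
[col 4] GKNS: children GKS:{T}, N:{C} ∪→ {C,T}; cost 1
[col 5] GS: children G:{C}, S:{T} ∪→ {C,T}; cost 1
[col 5] GKS: children GS:{C,T}, K:{A} ∪→ {A,C,T}; cost 1
[col 5] GKNS: children GKS:{A,C,T}, N:{A} ∩→ {A}; cost 0
per-site changes: [1, 2, 2, 2, 2, 2]; total = 11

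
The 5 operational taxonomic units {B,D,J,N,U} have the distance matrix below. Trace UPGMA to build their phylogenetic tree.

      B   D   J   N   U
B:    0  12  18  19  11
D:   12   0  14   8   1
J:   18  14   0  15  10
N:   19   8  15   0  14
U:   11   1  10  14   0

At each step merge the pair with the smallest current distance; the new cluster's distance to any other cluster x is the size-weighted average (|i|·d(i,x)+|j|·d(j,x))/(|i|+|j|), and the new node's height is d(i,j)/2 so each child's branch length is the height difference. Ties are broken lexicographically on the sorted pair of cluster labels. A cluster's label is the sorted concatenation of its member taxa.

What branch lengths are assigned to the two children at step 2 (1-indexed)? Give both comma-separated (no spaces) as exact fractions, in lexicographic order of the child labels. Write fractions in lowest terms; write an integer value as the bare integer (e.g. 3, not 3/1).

iteration 1: select D,U (d=1); attach at lengths (1/2, 1/2); label the merged cluster DU
  updated: d(B,DU)=23/2, d(DU,J)=12, d(DU,N)=11
iteration 2: select DU,N (d=11); attach at lengths (5, 11/2); label the merged cluster DNU
  updated: d(B,DNU)=14, d(DNU,J)=13
iteration 3: select DNU,J (d=13); attach at lengths (1, 13/2); label the merged cluster DJNU
  updated: d(B,DJNU)=15
iteration 4: select B,DJNU (d=15); attach at lengths (15/2, 1); label the merged cluster BDJNU
final tree: (B:15/2,(((D:1/2,U:1/2):5,N:11/2):1,J:13/2):1)
total length: 55/2

5,11/2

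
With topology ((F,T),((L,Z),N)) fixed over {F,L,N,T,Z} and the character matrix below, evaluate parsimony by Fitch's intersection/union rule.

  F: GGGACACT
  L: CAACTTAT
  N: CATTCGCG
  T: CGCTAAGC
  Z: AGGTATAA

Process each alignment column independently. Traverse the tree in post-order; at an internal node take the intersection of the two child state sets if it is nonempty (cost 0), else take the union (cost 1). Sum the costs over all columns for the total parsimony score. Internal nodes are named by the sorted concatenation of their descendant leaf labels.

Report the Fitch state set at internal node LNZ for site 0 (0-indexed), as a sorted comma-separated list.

[col 0] FT: children F:{G}, T:{C} ∪→ {C,G}; cost 1
[col 0] LZ: children L:{C}, Z:{A} ∪→ {A,C}; cost 1
[col 0] LNZ: children LZ:{A,C}, N:{C} ∩→ {C}; cost 0
[col 0] FLNTZ: children FT:{C,G}, LNZ:{C} ∩→ {C}; cost 0
[col 1] FT: children F:{G}, T:{G} ∩→ {G}; cost 0
[col 1] LZ: children L:{A}, Z:{G} ∪→ {A,G}; cost 1
[col 1] LNZ: children LZ:{A,G}, N:{A} ∩→ {A}; cost 0
[col 1] FLNTZ: children FT:{G}, LNZ:{A} ∪→ {A,G}; cost 1
[col 2] FT: children F:{G}, T:{C} ∪→ {C,G}; cost 1
[col 2] LZ: children L:{A}, Z:{G} ∪→ {A,G}; cost 1
[col 2] LNZ: children LZ:{A,G}, N:{T} ∪→ {A,G,T}; cost 1
[col 2] FLNTZ: children FT:{C,G}, LNZ:{A,G,T} ∩→ {G}; cost 0
[col 3] FT: children F:{A}, T:{T} ∪→ {A,T}; cost 1
[col 3] LZ: children L:{C}, Z:{T} ∪→ {C,T}; cost 1
[col 3] LNZ: children LZ:{C,T}, N:{T} ∩→ {T}; cost 0
[col 3] FLNTZ: children FT:{A,T}, LNZ:{T} ∩→ {T}; cost 0
[col 4] FT: children F:{C}, T:{A} ∪→ {A,C}; cost 1
[col 4] LZ: children L:{T}, Z:{A} ∪→ {A,T}; cost 1
[col 4] LNZ: children LZ:{A,T}, N:{C} ∪→ {A,C,T}; cost 1
[col 4] FLNTZ: children FT:{A,C}, LNZ:{A,C,T} ∩→ {A,C}; cost 0
[col 5] FT: children F:{A}, T:{A} ∩→ {A}; cost 0
[col 5] LZ: children L:{T}, Z:{T} ∩→ {T}; cost 0
[col 5] LNZ: children LZ:{T}, N:{G} ∪→ {G,T}; cost 1
[col 5] FLNTZ: children FT:{A}, LNZ:{G,T} ∪→ {A,G,T}; cost 1
[col 6] FT: children F:{C}, T:{G} ∪→ {C,G}; cost 1
[col 6] LZ: children L:{A}, Z:{A} ∩→ {A}; cost 0
[col 6] LNZ: children LZ:{A}, N:{C} ∪→ {A,C}; cost 1
[col 6] FLNTZ: children FT:{C,G}, LNZ:{A,C} ∩→ {C}; cost 0
[col 7] FT: children F:{T}, T:{C} ∪→ {C,T}; cost 1
[col 7] LZ: children L:{T}, Z:{A} ∪→ {A,T}; cost 1
[col 7] LNZ: children LZ:{A,T}, N:{G} ∪→ {A,G,T}; cost 1
[col 7] FLNTZ: children FT:{C,T}, LNZ:{A,G,T} ∩→ {T}; cost 0
per-site changes: [2, 2, 3, 2, 3, 2, 2, 3]; total = 19

C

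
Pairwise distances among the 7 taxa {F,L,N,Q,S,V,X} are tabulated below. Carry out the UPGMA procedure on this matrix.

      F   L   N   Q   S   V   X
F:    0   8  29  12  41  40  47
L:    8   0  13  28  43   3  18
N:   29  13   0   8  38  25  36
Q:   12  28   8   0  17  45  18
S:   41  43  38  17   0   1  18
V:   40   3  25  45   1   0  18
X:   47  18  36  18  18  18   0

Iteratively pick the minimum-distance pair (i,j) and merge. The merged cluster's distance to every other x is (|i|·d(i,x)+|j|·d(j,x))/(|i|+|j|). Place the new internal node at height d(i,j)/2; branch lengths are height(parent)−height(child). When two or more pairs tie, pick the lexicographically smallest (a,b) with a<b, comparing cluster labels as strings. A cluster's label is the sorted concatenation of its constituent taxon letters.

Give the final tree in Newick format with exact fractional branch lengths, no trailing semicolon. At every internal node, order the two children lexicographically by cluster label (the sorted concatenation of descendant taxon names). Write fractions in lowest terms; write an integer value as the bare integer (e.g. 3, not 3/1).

step 1: merge (S,V) at d=1; branch lengths S→1/2, V→1/2; new cluster SV
  updated: d(F,SV)=81/2, d(L,SV)=23, d(N,SV)=63/2, d(Q,SV)=31, d(SV,X)=18
step 2: merge (F,L) at d=8; branch lengths F→4, L→4; new cluster FL
  updated: d(FL,N)=21, d(FL,Q)=20, d(FL,SV)=127/4, d(FL,X)=65/2
step 3: merge (N,Q) at d=8; branch lengths N→4, Q→4; new cluster NQ
  updated: d(FL,NQ)=41/2, d(NQ,SV)=125/4, d(NQ,X)=27
step 4: merge (SV,X) at d=18; branch lengths SV→17/2, X→9; new cluster SVX
  updated: d(FL,SVX)=32, d(NQ,SVX)=179/6
step 5: merge (FL,NQ) at d=41/2; branch lengths FL→25/4, NQ→25/4; new cluster FLNQ
  updated: d(FLNQ,SVX)=371/12
step 6: merge (FLNQ,SVX) at d=371/12; branch lengths FLNQ→125/24, SVX→155/24; new cluster FLNQSVX
final tree: (((F:4,L:4):25/4,(N:4,Q:4):25/4):125/24,((S:1/2,V:1/2):17/2,X:9):155/24)
total length: 176/3

(((F:4,L:4):25/4,(N:4,Q:4):25/4):125/24,((S:1/2,V:1/2):17/2,X:9):155/24)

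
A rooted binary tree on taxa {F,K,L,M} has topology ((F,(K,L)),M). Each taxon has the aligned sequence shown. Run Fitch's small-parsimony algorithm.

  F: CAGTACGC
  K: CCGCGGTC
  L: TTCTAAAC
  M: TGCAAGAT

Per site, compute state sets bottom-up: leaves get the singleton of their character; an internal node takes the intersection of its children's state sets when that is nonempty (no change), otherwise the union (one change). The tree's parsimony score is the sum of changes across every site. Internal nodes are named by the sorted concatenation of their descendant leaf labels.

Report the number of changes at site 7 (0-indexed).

[col 0] KL: children K:{C}, L:{T} ∪→ {C,T}; cost 1
[col 0] FKL: children F:{C}, KL:{C,T} ∩→ {C}; cost 0
[col 0] FKLM: children FKL:{C}, M:{T} ∪→ {C,T}; cost 1
[col 1] KL: children K:{C}, L:{T} ∪→ {C,T}; cost 1
[col 1] FKL: children F:{A}, KL:{C,T} ∪→ {A,C,T}; cost 1
[col 1] FKLM: children FKL:{A,C,T}, M:{G} ∪→ {A,C,G,T}; cost 1
[col 2] KL: children K:{G}, L:{C} ∪→ {C,G}; cost 1
[col 2] FKL: children F:{G}, KL:{C,G} ∩→ {G}; cost 0
[col 2] FKLM: children FKL:{G}, M:{C} ∪→ {C,G}; cost 1
[col 3] KL: children K:{C}, L:{T} ∪→ {C,T}; cost 1
[col 3] FKL: children F:{T}, KL:{C,T} ∩→ {T}; cost 0
[col 3] FKLM: children FKL:{T}, M:{A} ∪→ {A,T}; cost 1
[col 4] KL: children K:{G}, L:{A} ∪→ {A,G}; cost 1
[col 4] FKL: children F:{A}, KL:{A,G} ∩→ {A}; cost 0
[col 4] FKLM: children FKL:{A}, M:{A} ∩→ {A}; cost 0
[col 5] KL: children K:{G}, L:{A} ∪→ {A,G}; cost 1
[col 5] FKL: children F:{C}, KL:{A,G} ∪→ {A,C,G}; cost 1
[col 5] FKLM: children FKL:{A,C,G}, M:{G} ∩→ {G}; cost 0
[col 6] KL: children K:{T}, L:{A} ∪→ {A,T}; cost 1
[col 6] FKL: children F:{G}, KL:{A,T} ∪→ {A,G,T}; cost 1
[col 6] FKLM: children FKL:{A,G,T}, M:{A} ∩→ {A}; cost 0
[col 7] KL: children K:{C}, L:{C} ∩→ {C}; cost 0
[col 7] FKL: children F:{C}, KL:{C} ∩→ {C}; cost 0
[col 7] FKLM: children FKL:{C}, M:{T} ∪→ {C,T}; cost 1
per-site changes: [2, 3, 2, 2, 1, 2, 2, 1]; total = 15

1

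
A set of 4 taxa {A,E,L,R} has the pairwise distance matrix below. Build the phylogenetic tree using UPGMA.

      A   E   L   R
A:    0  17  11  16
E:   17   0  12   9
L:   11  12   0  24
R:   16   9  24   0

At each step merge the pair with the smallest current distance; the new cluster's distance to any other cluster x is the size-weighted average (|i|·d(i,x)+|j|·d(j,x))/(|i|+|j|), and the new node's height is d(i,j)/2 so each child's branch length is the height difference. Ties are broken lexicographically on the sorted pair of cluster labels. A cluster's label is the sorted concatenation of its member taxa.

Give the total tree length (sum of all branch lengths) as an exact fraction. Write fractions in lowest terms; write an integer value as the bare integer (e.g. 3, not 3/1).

109/4

1. join E+R (d=9) ⇒ ER; edges |E|=9/2, |R|=9/2
  updated: d(A,ER)=33/2, d(ER,L)=18
2. join A+L (d=11) ⇒ AL; edges |A|=11/2, |L|=11/2
  updated: d(AL,ER)=69/4
3. join AL+ER (d=69/4) ⇒ AELR; edges |AL|=25/8, |ER|=33/8
final tree: ((A:11/2,L:11/2):25/8,(E:9/2,R:9/2):33/8)
total length: 109/4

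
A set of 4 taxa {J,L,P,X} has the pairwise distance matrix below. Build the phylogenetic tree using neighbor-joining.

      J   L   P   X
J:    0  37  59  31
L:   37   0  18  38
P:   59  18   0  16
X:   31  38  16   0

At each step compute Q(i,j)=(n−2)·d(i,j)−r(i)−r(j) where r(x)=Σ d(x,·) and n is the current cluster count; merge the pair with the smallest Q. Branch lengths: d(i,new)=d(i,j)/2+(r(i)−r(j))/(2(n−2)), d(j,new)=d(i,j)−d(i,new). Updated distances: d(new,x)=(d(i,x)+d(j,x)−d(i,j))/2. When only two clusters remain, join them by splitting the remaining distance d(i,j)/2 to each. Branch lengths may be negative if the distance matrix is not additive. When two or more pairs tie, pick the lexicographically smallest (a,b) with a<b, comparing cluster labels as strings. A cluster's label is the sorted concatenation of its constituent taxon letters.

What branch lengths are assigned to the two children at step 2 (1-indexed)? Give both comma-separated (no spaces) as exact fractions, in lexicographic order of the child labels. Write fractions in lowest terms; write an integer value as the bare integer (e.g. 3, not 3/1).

13,9

1. join J+X (d=31, Q=-150) ⇒ JX; edges |J|=26, |X|=5
  updated: d(JX,L)=22, d(JX,P)=22
2. join JX+L (d=22, Q=-62) ⇒ JLX; edges |JX|=13, |L|=9
  updated: d(JLX,P)=9
3. join JLX+P (d=9) ⇒ JLPX; edges |JLX|=9/2, |P|=9/2
final tree: (((J:26,X:5):13,L:9):9/2,P:9/2)
total length: 62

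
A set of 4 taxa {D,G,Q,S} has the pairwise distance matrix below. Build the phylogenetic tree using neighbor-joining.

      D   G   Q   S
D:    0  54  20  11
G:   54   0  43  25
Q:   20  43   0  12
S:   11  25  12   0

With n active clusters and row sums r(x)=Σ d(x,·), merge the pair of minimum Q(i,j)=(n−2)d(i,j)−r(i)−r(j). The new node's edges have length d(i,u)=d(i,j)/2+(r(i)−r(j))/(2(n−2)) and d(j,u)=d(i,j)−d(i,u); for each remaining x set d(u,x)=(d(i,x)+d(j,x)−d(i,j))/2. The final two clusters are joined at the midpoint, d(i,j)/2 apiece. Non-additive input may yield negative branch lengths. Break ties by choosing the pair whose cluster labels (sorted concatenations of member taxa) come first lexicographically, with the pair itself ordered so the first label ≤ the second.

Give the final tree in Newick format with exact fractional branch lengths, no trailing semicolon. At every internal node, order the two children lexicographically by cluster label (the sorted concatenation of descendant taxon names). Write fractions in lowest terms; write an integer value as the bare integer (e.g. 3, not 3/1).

step 1: merge (D,Q) at d=20, Q=-120; branch lengths D→25/2, Q→15/2; new cluster DQ
  updated: d(DQ,G)=77/2, d(DQ,S)=3/2
step 2: merge (DQ,G) at d=77/2, Q=-65; branch lengths DQ→15/2, G→31; new cluster DGQ
  updated: d(DGQ,S)=-6
step 3: merge (DGQ,S) at d=-6; branch lengths DGQ→-3, S→-3; new cluster DGQS
final tree: (((D:25/2,Q:15/2):15/2,G:31):-3,S:-3)
total length: 105/2

(((D:25/2,Q:15/2):15/2,G:31):-3,S:-3)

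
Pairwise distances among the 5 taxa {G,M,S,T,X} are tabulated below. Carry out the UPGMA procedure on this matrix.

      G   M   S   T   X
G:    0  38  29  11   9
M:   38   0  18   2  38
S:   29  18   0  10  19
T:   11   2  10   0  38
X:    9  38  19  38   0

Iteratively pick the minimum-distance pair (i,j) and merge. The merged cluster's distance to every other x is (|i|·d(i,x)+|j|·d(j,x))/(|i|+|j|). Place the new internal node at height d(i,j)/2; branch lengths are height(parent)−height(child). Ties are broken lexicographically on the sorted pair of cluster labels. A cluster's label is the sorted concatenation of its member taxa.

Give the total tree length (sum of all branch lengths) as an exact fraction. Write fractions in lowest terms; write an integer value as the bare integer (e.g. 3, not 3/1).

124/3

1. join M+T (d=2) ⇒ MT; edges |M|=1, |T|=1
  updated: d(G,MT)=49/2, d(MT,S)=14, d(MT,X)=38
2. join G+X (d=9) ⇒ GX; edges |G|=9/2, |X|=9/2
  updated: d(GX,MT)=125/4, d(GX,S)=24
3. join MT+S (d=14) ⇒ MST; edges |MT|=6, |S|=7
  updated: d(GX,MST)=173/6
4. join GX+MST (d=173/6) ⇒ GMSTX; edges |GX|=119/12, |MST|=89/12
final tree: ((G:9/2,X:9/2):119/12,((M:1,T:1):6,S:7):89/12)
total length: 124/3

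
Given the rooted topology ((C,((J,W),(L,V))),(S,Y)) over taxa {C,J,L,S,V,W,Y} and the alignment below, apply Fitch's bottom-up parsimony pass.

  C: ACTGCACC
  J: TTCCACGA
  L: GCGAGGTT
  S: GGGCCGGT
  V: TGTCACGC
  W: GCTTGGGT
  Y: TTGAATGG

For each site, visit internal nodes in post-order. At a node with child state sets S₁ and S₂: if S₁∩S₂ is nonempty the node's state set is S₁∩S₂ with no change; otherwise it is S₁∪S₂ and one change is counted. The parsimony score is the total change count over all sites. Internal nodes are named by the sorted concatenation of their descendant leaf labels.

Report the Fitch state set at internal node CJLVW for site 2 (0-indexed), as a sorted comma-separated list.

[col 0] JW: children J:{T}, W:{G} ∪→ {G,T}; cost 1
[col 0] LV: children L:{G}, V:{T} ∪→ {G,T}; cost 1
[col 0] JLVW: children JW:{G,T}, LV:{G,T} ∩→ {G,T}; cost 0
[col 0] CJLVW: children C:{A}, JLVW:{G,T} ∪→ {A,G,T}; cost 1
[col 0] SY: children S:{G}, Y:{T} ∪→ {G,T}; cost 1
[col 0] CJLSVWY: children CJLVW:{A,G,T}, SY:{G,T} ∩→ {G,T}; cost 0
[col 1] JW: children J:{T}, W:{C} ∪→ {C,T}; cost 1
[col 1] LV: children L:{C}, V:{G} ∪→ {C,G}; cost 1
[col 1] JLVW: children JW:{C,T}, LV:{C,G} ∩→ {C}; cost 0
[col 1] CJLVW: children C:{C}, JLVW:{C} ∩→ {C}; cost 0
[col 1] SY: children S:{G}, Y:{T} ∪→ {G,T}; cost 1
[col 1] CJLSVWY: children CJLVW:{C}, SY:{G,T} ∪→ {C,G,T}; cost 1
[col 2] JW: children J:{C}, W:{T} ∪→ {C,T}; cost 1
[col 2] LV: children L:{G}, V:{T} ∪→ {G,T}; cost 1
[col 2] JLVW: children JW:{C,T}, LV:{G,T} ∩→ {T}; cost 0
[col 2] CJLVW: children C:{T}, JLVW:{T} ∩→ {T}; cost 0
[col 2] SY: children S:{G}, Y:{G} ∩→ {G}; cost 0
[col 2] CJLSVWY: children CJLVW:{T}, SY:{G} ∪→ {G,T}; cost 1
[col 3] JW: children J:{C}, W:{T} ∪→ {C,T}; cost 1
[col 3] LV: children L:{A}, V:{C} ∪→ {A,C}; cost 1
[col 3] JLVW: children JW:{C,T}, LV:{A,C} ∩→ {C}; cost 0
[col 3] CJLVW: children C:{G}, JLVW:{C} ∪→ {C,G}; cost 1
[col 3] SY: children S:{C}, Y:{A} ∪→ {A,C}; cost 1
[col 3] CJLSVWY: children CJLVW:{C,G}, SY:{A,C} ∩→ {C}; cost 0
[col 4] JW: children J:{A}, W:{G} ∪→ {A,G}; cost 1
[col 4] LV: children L:{G}, V:{A} ∪→ {A,G}; cost 1
[col 4] JLVW: children JW:{A,G}, LV:{A,G} ∩→ {A,G}; cost 0
[col 4] CJLVW: children C:{C}, JLVW:{A,G} ∪→ {A,C,G}; cost 1
[col 4] SY: children S:{C}, Y:{A} ∪→ {A,C}; cost 1
[col 4] CJLSVWY: children CJLVW:{A,C,G}, SY:{A,C} ∩→ {A,C}; cost 0
[col 5] JW: children J:{C}, W:{G} ∪→ {C,G}; cost 1
[col 5] LV: children L:{G}, V:{C} ∪→ {C,G}; cost 1
[col 5] JLVW: children JW:{C,G}, LV:{C,G} ∩→ {C,G}; cost 0
[col 5] CJLVW: children C:{A}, JLVW:{C,G} ∪→ {A,C,G}; cost 1
[col 5] SY: children S:{G}, Y:{T} ∪→ {G,T}; cost 1
[col 5] CJLSVWY: children CJLVW:{A,C,G}, SY:{G,T} ∩→ {G}; cost 0
[col 6] JW: children J:{G}, W:{G} ∩→ {G}; cost 0
[col 6] LV: children L:{T}, V:{G} ∪→ {G,T}; cost 1
[col 6] JLVW: children JW:{G}, LV:{G,T} ∩→ {G}; cost 0
[col 6] CJLVW: children C:{C}, JLVW:{G} ∪→ {C,G}; cost 1
[col 6] SY: children S:{G}, Y:{G} ∩→ {G}; cost 0
[col 6] CJLSVWY: children CJLVW:{C,G}, SY:{G} ∩→ {G}; cost 0
[col 7] JW: children J:{A}, W:{T} ∪→ {A,T}; cost 1
[col 7] LV: children L:{T}, V:{C} ∪→ {C,T}; cost 1
[col 7] JLVW: children JW:{A,T}, LV:{C,T} ∩→ {T}; cost 0
[col 7] CJLVW: children C:{C}, JLVW:{T} ∪→ {C,T}; cost 1
[col 7] SY: children S:{T}, Y:{G} ∪→ {G,T}; cost 1
[col 7] CJLSVWY: children CJLVW:{C,T}, SY:{G,T} ∩→ {T}; cost 0
per-site changes: [4, 4, 3, 4, 4, 4, 2, 4]; total = 29

T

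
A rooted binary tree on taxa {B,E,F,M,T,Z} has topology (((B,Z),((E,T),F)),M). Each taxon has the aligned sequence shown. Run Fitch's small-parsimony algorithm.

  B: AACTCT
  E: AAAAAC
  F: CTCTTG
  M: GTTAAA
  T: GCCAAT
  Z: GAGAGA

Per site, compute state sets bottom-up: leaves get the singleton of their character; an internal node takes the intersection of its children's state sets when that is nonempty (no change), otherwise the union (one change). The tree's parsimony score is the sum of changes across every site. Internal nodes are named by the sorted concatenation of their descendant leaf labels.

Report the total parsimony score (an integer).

18

site 0, node BZ: B={A} ∪ Z={G} → {A,G} (+1)
site 0, node ET: E={A} ∪ T={G} → {A,G} (+1)
site 0, node EFT: ET={A,G} ∪ F={C} → {A,C,G} (+1)
site 0, node BEFTZ: BZ={A,G} ∩ EFT={A,C,G} → {A,G} (+0)
site 0, node BEFMTZ: BEFTZ={A,G} ∩ M={G} → {G} (+0)
site 1, node BZ: B={A} ∩ Z={A} → {A} (+0)
site 1, node ET: E={A} ∪ T={C} → {A,C} (+1)
site 1, node EFT: ET={A,C} ∪ F={T} → {A,C,T} (+1)
site 1, node BEFTZ: BZ={A} ∩ EFT={A,C,T} → {A} (+0)
site 1, node BEFMTZ: BEFTZ={A} ∪ M={T} → {A,T} (+1)
site 2, node BZ: B={C} ∪ Z={G} → {C,G} (+1)
site 2, node ET: E={A} ∪ T={C} → {A,C} (+1)
site 2, node EFT: ET={A,C} ∩ F={C} → {C} (+0)
site 2, node BEFTZ: BZ={C,G} ∩ EFT={C} → {C} (+0)
site 2, node BEFMTZ: BEFTZ={C} ∪ M={T} → {C,T} (+1)
site 3, node BZ: B={T} ∪ Z={A} → {A,T} (+1)
site 3, node ET: E={A} ∩ T={A} → {A} (+0)
site 3, node EFT: ET={A} ∪ F={T} → {A,T} (+1)
site 3, node BEFTZ: BZ={A,T} ∩ EFT={A,T} → {A,T} (+0)
site 3, node BEFMTZ: BEFTZ={A,T} ∩ M={A} → {A} (+0)
site 4, node BZ: B={C} ∪ Z={G} → {C,G} (+1)
site 4, node ET: E={A} ∩ T={A} → {A} (+0)
site 4, node EFT: ET={A} ∪ F={T} → {A,T} (+1)
site 4, node BEFTZ: BZ={C,G} ∪ EFT={A,T} → {A,C,G,T} (+1)
site 4, node BEFMTZ: BEFTZ={A,C,G,T} ∩ M={A} → {A} (+0)
site 5, node BZ: B={T} ∪ Z={A} → {A,T} (+1)
site 5, node ET: E={C} ∪ T={T} → {C,T} (+1)
site 5, node EFT: ET={C,T} ∪ F={G} → {C,G,T} (+1)
site 5, node BEFTZ: BZ={A,T} ∩ EFT={C,G,T} → {T} (+0)
site 5, node BEFMTZ: BEFTZ={T} ∪ M={A} → {A,T} (+1)
per-site changes: [3, 3, 3, 2, 3, 4]; total = 18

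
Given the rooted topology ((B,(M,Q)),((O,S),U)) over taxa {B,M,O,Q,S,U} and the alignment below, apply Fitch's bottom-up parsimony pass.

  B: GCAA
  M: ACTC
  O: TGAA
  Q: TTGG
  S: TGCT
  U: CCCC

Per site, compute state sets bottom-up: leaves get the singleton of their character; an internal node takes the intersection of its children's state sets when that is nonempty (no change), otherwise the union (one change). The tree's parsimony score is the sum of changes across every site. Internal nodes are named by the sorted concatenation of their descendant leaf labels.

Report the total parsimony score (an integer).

MQ@0: {A} ∪ {T} = {A,T} (union, +1)
BMQ@0: {G} ∪ {A,T} = {A,G,T} (union, +1)
OS@0: {T} ∩ {T} = {T} (intersection, +0)
OSU@0: {T} ∪ {C} = {C,T} (union, +1)
BMOQSU@0: {A,G,T} ∩ {C,T} = {T} (intersection, +0)
MQ@1: {C} ∪ {T} = {C,T} (union, +1)
BMQ@1: {C} ∩ {C,T} = {C} (intersection, +0)
OS@1: {G} ∩ {G} = {G} (intersection, +0)
OSU@1: {G} ∪ {C} = {C,G} (union, +1)
BMOQSU@1: {C} ∩ {C,G} = {C} (intersection, +0)
MQ@2: {T} ∪ {G} = {G,T} (union, +1)
BMQ@2: {A} ∪ {G,T} = {A,G,T} (union, +1)
OS@2: {A} ∪ {C} = {A,C} (union, +1)
OSU@2: {A,C} ∩ {C} = {C} (intersection, +0)
BMOQSU@2: {A,G,T} ∪ {C} = {A,C,G,T} (union, +1)
MQ@3: {C} ∪ {G} = {C,G} (union, +1)
BMQ@3: {A} ∪ {C,G} = {A,C,G} (union, +1)
OS@3: {A} ∪ {T} = {A,T} (union, +1)
OSU@3: {A,T} ∪ {C} = {A,C,T} (union, +1)
BMOQSU@3: {A,C,G} ∩ {A,C,T} = {A,C} (intersection, +0)
per-site changes: [3, 2, 4, 4]; total = 13

13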